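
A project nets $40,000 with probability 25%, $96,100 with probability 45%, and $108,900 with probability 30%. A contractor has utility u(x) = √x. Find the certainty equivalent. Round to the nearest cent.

E[u] = 0.25·√40000 + 0.45·√96100 + 0.3·√108900 = 0.25·200 + 0.45·310 + 0.3·330 = 288.5
CE = (288.5)² = 83232.25

$83,232.25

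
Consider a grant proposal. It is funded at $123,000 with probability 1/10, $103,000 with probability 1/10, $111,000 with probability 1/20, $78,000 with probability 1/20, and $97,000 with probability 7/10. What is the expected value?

$99,950

EV = 1/10 × 123000 + 1/10 × 103000 + 1/20 × 111000 + 1/20 × 78000 + 7/10 × 97000 = 12300 + 10300 + 5550 + 3900 + 67900 = 99950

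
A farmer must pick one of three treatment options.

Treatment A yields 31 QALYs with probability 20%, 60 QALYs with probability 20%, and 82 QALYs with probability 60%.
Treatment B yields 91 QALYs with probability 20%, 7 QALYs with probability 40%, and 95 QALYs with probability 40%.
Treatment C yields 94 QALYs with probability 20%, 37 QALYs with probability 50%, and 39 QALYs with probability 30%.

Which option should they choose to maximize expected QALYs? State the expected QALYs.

Treatment A (67.4 QALYs)

Treatment A = 0.2 × 31 + 0.2 × 60 + 0.6 × 82 = 6.2 + 12 + 49.2 = 67.4
Treatment B = 0.2 × 91 + 0.4 × 7 + 0.4 × 95 = 18.2 + 2.8 + 38 = 59
Treatment C = 0.2 × 94 + 0.5 × 37 + 0.3 × 39 = 18.8 + 18.5 + 11.7 = 49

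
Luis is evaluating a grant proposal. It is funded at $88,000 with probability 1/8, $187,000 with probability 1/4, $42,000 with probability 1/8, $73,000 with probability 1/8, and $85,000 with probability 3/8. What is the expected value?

EV = 1/8 × 88000 + 1/4 × 187000 + 1/8 × 42000 + 1/8 × 73000 + 3/8 × 85000 = 11000 + 46750 + 5250 + 9125 + 31875 = 104000

$104,000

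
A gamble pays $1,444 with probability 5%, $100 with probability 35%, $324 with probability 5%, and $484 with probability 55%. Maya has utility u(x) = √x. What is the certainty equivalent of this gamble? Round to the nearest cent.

$338.56

E[u] = 0.05·√1444 + 0.35·√100 + 0.05·√324 + 0.55·√484 = 0.05·38 + 0.35·10 + 0.05·18 + 0.55·22 = 18.4
CE = (18.4)² = 338.56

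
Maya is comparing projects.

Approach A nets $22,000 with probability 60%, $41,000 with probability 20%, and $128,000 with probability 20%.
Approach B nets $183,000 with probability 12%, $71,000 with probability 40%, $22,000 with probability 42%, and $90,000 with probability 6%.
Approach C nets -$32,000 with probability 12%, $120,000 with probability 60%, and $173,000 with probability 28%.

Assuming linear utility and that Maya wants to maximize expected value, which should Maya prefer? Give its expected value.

Approach A = 0.6 × 22000 + 0.2 × 41000 + 0.2 × 128000 = 13200 + 8200 + 25600 = 47000
Approach B = 0.12 × 183000 + 0.4 × 71000 + 0.42 × 22000 + 0.06 × 90000 = 21960 + 28400 + 9240 + 5400 = 65000
Approach C = 0.12 × (-32000) + 0.6 × 120000 + 0.28 × 173000 = -3840 + 72000 + 48440 = 116600

Approach C ($116,600)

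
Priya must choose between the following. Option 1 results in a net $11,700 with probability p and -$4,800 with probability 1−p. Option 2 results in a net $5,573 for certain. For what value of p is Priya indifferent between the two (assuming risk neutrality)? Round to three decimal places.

p = 0.629

p·11700 + (1−p)·(-4800) = 5573
16500p − 4800 = 5573
p = (5573 + 4800) / 16500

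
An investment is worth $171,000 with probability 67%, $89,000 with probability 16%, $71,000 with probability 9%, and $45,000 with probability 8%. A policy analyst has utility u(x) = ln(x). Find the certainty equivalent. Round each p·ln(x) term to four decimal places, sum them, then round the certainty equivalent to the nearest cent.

$127,899.49

E[u] = 0.67·ln(171000) + 0.16·ln(89000) + 0.09·ln(71000) + 0.08·ln(45000) = 8.0731 + 1.8234 + 1.0053 + 0.8572 = 11.7590
CE = e^11.7590 ≈ 127899.49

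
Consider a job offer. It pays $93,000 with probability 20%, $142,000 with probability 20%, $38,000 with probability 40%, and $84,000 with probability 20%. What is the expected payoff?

EV = 0.2 × 93000 + 0.2 × 142000 + 0.4 × 38000 + 0.2 × 84000 = 18600 + 28400 + 15200 + 16800 = 79000

$79,000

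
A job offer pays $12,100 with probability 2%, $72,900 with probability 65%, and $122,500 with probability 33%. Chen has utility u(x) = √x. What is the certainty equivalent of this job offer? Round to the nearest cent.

$85,966.24

E[u] = 0.02·√12100 + 0.65·√72900 + 0.33·√122500 = 0.02·110 + 0.65·270 + 0.33·350 = 293.2
CE = (293.2)² = 85966.24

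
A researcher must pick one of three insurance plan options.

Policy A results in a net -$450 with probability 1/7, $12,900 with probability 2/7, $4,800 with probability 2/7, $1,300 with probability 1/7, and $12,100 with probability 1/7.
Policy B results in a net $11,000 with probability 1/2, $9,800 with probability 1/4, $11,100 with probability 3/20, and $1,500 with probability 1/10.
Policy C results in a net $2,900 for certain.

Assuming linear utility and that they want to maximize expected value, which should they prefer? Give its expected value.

Policy B ($9,765)

Policy A = 1/7 × (-450) + 2/7 × 12900 + 2/7 × 4800 + 1/7 × 1300 + 1/7 × 12100 = -64.2857 + 3685.7143 + 1371.4286 + 185.7143 + 1728.5714 = 6907.1429
Policy B = 1/2 × 11000 + 1/4 × 9800 + 3/20 × 11100 + 1/10 × 1500 = 5500 + 2450 + 1665 + 150 = 9765
Policy C: 2900 (certain)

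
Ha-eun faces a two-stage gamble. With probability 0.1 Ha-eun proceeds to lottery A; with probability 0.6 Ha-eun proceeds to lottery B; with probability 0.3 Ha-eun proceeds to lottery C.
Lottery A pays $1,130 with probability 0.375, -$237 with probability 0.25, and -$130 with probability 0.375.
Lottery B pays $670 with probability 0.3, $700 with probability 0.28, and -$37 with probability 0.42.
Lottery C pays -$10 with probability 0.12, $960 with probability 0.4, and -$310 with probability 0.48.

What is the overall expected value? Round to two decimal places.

$330.65

EV(A) = 0.375 × 1130 + 0.25 × (-237) + 0.375 × (-130) = 423.75 − 59.25 − 48.75 = 315.75
EV(B) = 0.3 × 670 + 0.28 × 700 + 0.42 × (-37) = 201 + 196 − 15.54 = 381.46
EV(C) = 0.12 × (-10) + 0.4 × 960 + 0.48 × (-310) = -1.2 + 384 − 148.8 = 234
Overall = 0.1 × 315.75 + 0.6 × 381.46 + 0.3 × 234 = 31.575 + 228.876 + 70.2 = 330.651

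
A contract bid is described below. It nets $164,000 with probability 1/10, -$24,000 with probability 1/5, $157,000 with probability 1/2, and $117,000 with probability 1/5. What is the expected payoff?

EV = 1/10 × 164000 + 1/5 × (-24000) + 1/2 × 157000 + 1/5 × 117000 = 16400 − 4800 + 78500 + 23400 = 113500

$113,500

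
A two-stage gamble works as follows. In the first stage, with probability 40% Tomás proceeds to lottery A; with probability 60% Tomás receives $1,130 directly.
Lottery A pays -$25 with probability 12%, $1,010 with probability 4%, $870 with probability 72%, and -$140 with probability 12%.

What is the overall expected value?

$936.80

EV(A) = 0.12 × (-25) + 0.04 × 1010 + 0.72 × 870 + 0.12 × (-140) = -3 + 40.4 + 626.4 − 16.8 = 647
Branch B: 1130 (certain)
Overall = 0.4 × 647 + 0.6 × 1130 = 258.8 + 678 = 936.8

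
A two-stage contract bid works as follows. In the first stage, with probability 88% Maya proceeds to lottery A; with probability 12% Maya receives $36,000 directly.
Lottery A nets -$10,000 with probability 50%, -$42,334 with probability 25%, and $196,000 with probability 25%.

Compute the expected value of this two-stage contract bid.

EV(A) = 0.5 × (-10000) + 0.25 × (-42334) + 0.25 × 196000 = -5000 − 10583.5 + 49000 = 33416.5
Branch B: 36000 (certain)
Overall = 0.88 × 33416.5 + 0.12 × 36000 = 29406.52 + 4320 = 33726.52

$33,726.52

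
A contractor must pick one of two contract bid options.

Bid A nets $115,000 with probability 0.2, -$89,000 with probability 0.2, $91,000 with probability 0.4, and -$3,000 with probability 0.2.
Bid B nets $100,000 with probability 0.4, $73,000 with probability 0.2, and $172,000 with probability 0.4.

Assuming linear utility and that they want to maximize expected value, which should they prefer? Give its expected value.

Bid A = 0.2 × 115000 + 0.2 × (-89000) + 0.4 × 91000 + 0.2 × (-3000) = 23000 − 17800 + 36400 − 600 = 41000
Bid B = 0.4 × 100000 + 0.2 × 73000 + 0.4 × 172000 = 40000 + 14600 + 68800 = 123400

Bid B ($123,400)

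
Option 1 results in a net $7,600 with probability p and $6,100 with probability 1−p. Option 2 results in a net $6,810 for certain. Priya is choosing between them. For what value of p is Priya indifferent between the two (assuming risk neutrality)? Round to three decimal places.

p = 0.473

p·7600 + (1−p)·6100 = 6810
1500p + 6100 = 6810
p = (6810 − 6100) / 1500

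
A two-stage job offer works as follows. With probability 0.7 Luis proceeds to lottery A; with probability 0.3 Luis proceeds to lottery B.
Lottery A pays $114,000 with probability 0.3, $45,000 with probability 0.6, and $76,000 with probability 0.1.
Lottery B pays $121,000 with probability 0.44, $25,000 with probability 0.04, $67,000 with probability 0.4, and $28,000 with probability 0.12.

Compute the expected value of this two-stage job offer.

EV(A) = 0.3 × 114000 + 0.6 × 45000 + 0.1 × 76000 = 34200 + 27000 + 7600 = 68800
EV(B) = 0.44 × 121000 + 0.04 × 25000 + 0.4 × 67000 + 0.12 × 28000 = 53240 + 1000 + 26800 + 3360 = 84400
Overall = 0.7 × 68800 + 0.3 × 84400 = 48160 + 25320 = 73480

$73,480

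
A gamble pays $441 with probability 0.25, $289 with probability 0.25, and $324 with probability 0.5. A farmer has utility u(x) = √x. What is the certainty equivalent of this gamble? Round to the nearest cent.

$342.25

E[u] = 0.25·√441 + 0.25·√289 + 0.5·√324 = 0.25·21 + 0.25·17 + 0.5·18 = 18.5
CE = (18.5)² = 342.25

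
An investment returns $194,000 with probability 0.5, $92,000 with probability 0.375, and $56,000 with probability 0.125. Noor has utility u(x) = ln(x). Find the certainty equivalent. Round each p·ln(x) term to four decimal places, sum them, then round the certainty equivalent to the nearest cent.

E[u] = 0.5·ln(194000) + 0.375·ln(92000) + 0.125·ln(56000) = 6.0878 + 4.2861 + 1.3666 = 11.7405
CE = e^11.7405 ≈ 125555.10

$125,555.10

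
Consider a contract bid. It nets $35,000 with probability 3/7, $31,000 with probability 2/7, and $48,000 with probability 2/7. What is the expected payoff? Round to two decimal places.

EV = 3/7 × 35000 + 2/7 × 31000 + 2/7 × 48000 = 15000 + 8857.1429 + 13714.2857 = 37571.4286

$37,571.43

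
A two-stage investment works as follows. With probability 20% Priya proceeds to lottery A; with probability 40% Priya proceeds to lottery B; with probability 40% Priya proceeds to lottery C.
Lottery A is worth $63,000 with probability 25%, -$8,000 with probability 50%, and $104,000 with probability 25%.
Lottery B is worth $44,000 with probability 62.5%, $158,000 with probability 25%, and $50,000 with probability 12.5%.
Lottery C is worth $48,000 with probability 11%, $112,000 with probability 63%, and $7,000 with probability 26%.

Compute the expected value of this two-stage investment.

$67,914

EV(A) = 0.25 × 63000 + 0.5 × (-8000) + 0.25 × 104000 = 15750 − 4000 + 26000 = 37750
EV(B) = 0.625 × 44000 + 0.25 × 158000 + 0.125 × 50000 = 27500 + 39500 + 6250 = 73250
EV(C) = 0.11 × 48000 + 0.63 × 112000 + 0.26 × 7000 = 5280 + 70560 + 1820 = 77660
Overall = 0.2 × 37750 + 0.4 × 73250 + 0.4 × 77660 = 7550 + 29300 + 31064 = 67914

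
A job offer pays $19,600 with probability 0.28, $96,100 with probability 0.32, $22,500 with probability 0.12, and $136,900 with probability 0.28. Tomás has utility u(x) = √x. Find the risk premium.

E[u] = 0.28·√19600 + 0.32·√96100 + 0.12·√22500 + 0.28·√136900 = 0.28·140 + 0.32·310 + 0.12·150 + 0.28·370 = 260
CE = (260)² = 67600
Risk premium = EV − CE = 77272 − 67600 = 9672

$9,672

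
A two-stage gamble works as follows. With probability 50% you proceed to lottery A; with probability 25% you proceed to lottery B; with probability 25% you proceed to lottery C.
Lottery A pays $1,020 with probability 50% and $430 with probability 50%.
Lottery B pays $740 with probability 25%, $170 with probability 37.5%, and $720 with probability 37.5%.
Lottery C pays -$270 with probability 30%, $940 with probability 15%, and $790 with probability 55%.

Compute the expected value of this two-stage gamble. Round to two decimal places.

$615.81

EV(A) = 0.5 × 1020 + 0.5 × 430 = 510 + 215 = 725
EV(B) = 0.25 × 740 + 0.375 × 170 + 0.375 × 720 = 185 + 63.75 + 270 = 518.75
EV(C) = 0.3 × (-270) + 0.15 × 940 + 0.55 × 790 = -81 + 141 + 434.5 = 494.5
Overall = 0.5 × 725 + 0.25 × 518.75 + 0.25 × 494.5 = 362.5 + 129.6875 + 123.625 = 615.8125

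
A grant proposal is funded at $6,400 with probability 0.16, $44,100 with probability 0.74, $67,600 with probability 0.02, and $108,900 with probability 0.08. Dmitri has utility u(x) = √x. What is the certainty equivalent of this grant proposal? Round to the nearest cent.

$39,920.04

E[u] = 0.16·√6400 + 0.74·√44100 + 0.02·√67600 + 0.08·√108900 = 0.16·80 + 0.74·210 + 0.02·260 + 0.08·330 = 199.8
CE = (199.8)² = 39920.04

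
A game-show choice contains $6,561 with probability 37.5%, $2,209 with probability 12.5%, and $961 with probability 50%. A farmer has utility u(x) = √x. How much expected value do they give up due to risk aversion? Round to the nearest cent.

$538.94

E[u] = 0.375·√6561 + 0.125·√2209 + 0.5·√961 = 0.375·81 + 0.125·47 + 0.5·31 = 51.75
CE = (51.75)² = 2678.0625
Risk premium = EV − CE = 3217 − 2678.0625 = 538.9375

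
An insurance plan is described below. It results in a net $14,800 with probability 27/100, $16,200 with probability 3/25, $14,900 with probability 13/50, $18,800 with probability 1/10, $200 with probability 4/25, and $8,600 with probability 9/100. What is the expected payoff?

EV = 27/100 × 14800 + 3/25 × 16200 + 13/50 × 14900 + 1/10 × 18800 + 4/25 × 200 + 9/100 × 8600 = 3996 + 1944 + 3874 + 1880 + 32 + 774 = 12500

$12,500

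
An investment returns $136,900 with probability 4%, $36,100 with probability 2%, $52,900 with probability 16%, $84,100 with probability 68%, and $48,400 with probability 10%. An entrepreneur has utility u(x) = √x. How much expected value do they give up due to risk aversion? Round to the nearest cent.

$1,284.84

E[u] = 0.04·√136900 + 0.02·√36100 + 0.16·√52900 + 0.68·√84100 + 0.1·√48400 = 0.04·370 + 0.02·190 + 0.16·230 + 0.68·290 + 0.1·220 = 274.6
CE = (274.6)² = 75405.16
Risk premium = EV − CE = 76690 − 75405.16 = 1284.84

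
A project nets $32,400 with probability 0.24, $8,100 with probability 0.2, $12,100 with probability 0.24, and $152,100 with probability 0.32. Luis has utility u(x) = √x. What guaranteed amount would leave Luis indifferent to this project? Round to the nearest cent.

$45,113.76

E[u] = 0.24·√32400 + 0.2·√8100 + 0.24·√12100 + 0.32·√152100 = 0.24·180 + 0.2·90 + 0.24·110 + 0.32·390 = 212.4
CE = (212.4)² = 45113.76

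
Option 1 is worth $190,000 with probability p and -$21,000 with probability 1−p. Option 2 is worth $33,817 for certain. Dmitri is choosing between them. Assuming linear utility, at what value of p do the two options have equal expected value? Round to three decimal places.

p = 0.260

p·190000 + (1−p)·(-21000) = 33817
211000p − 21000 = 33817
p = (33817 + 21000) / 211000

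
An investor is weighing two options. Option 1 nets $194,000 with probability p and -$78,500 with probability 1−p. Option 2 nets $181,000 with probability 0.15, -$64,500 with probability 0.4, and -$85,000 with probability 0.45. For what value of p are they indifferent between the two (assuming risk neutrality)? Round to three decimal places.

EV(Option 2) = 0.15 × 181000 + 0.4 × (-64500) + 0.45 × (-85000) = 27150 − 25800 − 38250 = -36900
p·194000 + (1−p)·(-78500) = -36900
272500p − 78500 = -36900
p = (-36900 + 78500) / 272500

p = 0.153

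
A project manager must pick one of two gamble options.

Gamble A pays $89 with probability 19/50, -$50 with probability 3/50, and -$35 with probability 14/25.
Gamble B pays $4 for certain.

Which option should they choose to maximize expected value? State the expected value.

Gamble A ($11.22)

Gamble A = 19/50 × 89 + 3/50 × (-50) + 14/25 × (-35) = 33.82 − 3 − 19.6 = 11.22
Gamble B: 4 (certain)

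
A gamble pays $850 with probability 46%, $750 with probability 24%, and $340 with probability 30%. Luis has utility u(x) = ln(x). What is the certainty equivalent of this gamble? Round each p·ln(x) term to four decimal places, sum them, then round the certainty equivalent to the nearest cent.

$626.59

E[u] = 0.46·ln(850) + 0.24·ln(750) + 0.3·ln(340) = 3.1028 + 1.5888 + 1.7487 = 6.4403
CE = e^6.4403 ≈ 626.59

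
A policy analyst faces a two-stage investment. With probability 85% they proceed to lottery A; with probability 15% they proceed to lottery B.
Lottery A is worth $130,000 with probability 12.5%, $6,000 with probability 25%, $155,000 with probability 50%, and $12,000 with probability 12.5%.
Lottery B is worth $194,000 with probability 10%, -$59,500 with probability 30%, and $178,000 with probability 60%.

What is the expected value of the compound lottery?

EV(A) = 0.125 × 130000 + 0.25 × 6000 + 0.5 × 155000 + 0.125 × 12000 = 16250 + 1500 + 77500 + 1500 = 96750
EV(B) = 0.1 × 194000 + 0.3 × (-59500) + 0.6 × 178000 = 19400 − 17850 + 106800 = 108350
Overall = 0.85 × 96750 + 0.15 × 108350 = 82237.5 + 16252.5 = 98490

$98,490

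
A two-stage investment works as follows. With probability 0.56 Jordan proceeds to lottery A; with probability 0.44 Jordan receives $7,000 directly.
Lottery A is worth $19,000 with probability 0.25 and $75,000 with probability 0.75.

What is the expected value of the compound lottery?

$37,240

EV(A) = 0.25 × 19000 + 0.75 × 75000 = 4750 + 56250 = 61000
Branch B: 7000 (certain)
Overall = 0.56 × 61000 + 0.44 × 7000 = 34160 + 3080 = 37240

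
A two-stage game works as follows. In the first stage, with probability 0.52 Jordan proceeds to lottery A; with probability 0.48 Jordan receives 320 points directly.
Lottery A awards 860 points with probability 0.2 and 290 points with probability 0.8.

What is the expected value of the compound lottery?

EV(A) = 0.2 × 860 + 0.8 × 290 = 172 + 232 = 404
Branch B: 320 (certain)
Overall = 0.52 × 404 + 0.48 × 320 = 210.08 + 153.6 = 363.68

363.68 points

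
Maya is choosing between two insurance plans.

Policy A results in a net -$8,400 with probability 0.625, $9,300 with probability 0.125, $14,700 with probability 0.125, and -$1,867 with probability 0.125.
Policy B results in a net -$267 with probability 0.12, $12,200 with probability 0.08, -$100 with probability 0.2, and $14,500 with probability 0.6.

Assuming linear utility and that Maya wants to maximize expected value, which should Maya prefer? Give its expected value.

Policy B ($9,623.96)

Policy A = 0.625 × (-8400) + 0.125 × 9300 + 0.125 × 14700 + 0.125 × (-1867) = -5250 + 1162.5 + 1837.5 − 233.375 = -2483.375
Policy B = 0.12 × (-267) + 0.08 × 12200 + 0.2 × (-100) + 0.6 × 14500 = -32.04 + 976 − 20 + 8700 = 9623.96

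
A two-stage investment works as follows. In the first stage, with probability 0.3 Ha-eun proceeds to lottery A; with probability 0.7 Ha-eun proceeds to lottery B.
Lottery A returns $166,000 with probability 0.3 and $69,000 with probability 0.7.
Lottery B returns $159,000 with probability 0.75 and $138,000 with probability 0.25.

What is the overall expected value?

EV(A) = 0.3 × 166000 + 0.7 × 69000 = 49800 + 48300 = 98100
EV(B) = 0.75 × 159000 + 0.25 × 138000 = 119250 + 34500 = 153750
Overall = 0.3 × 98100 + 0.7 × 153750 = 29430 + 107625 = 137055

$137,055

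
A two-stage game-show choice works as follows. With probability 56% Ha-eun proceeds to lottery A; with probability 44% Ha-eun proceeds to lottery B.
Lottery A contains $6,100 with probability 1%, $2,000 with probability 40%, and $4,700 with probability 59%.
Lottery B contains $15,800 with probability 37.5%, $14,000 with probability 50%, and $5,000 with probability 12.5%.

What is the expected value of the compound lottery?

EV(A) = 0.01 × 6100 + 0.4 × 2000 + 0.59 × 4700 = 61 + 800 + 2773 = 3634
EV(B) = 0.375 × 15800 + 0.5 × 14000 + 0.125 × 5000 = 5925 + 7000 + 625 = 13550
Overall = 0.56 × 3634 + 0.44 × 13550 = 2035.04 + 5962 = 7997.04

$7,997.04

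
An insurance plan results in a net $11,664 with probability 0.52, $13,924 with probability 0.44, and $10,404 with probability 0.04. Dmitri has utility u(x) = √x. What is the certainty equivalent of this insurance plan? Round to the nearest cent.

E[u] = 0.52·√11664 + 0.44·√13924 + 0.04·√10404 = 0.52·108 + 0.44·118 + 0.04·102 = 112.16
CE = (112.16)² = 12579.8656

$12,579.87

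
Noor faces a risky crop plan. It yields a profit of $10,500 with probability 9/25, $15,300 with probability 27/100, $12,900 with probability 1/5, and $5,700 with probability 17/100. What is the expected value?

EV = 9/25 × 10500 + 27/100 × 15300 + 1/5 × 12900 + 17/100 × 5700 = 3780 + 4131 + 2580 + 969 = 11460

$11,460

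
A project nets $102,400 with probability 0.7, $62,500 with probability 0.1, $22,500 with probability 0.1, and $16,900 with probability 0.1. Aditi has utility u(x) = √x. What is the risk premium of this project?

E[u] = 0.7·√102400 + 0.1·√62500 + 0.1·√22500 + 0.1·√16900 = 0.7·320 + 0.1·250 + 0.1·150 + 0.1·130 = 277
CE = (277)² = 76729
Risk premium = EV − CE = 81870 − 76729 = 5141

$5,141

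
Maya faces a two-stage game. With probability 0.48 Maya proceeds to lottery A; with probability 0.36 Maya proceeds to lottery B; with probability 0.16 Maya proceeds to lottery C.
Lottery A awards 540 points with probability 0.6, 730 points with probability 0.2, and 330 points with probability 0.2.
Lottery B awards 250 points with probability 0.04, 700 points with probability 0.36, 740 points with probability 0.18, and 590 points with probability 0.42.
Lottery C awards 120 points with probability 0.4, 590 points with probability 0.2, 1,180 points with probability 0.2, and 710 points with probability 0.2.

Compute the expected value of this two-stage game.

575.8 points

EV(A) = 0.6 × 540 + 0.2 × 730 + 0.2 × 330 = 324 + 146 + 66 = 536
EV(B) = 0.04 × 250 + 0.36 × 700 + 0.18 × 740 + 0.42 × 590 = 10 + 252 + 133.2 + 247.8 = 643
EV(C) = 0.4 × 120 + 0.2 × 590 + 0.2 × 1180 + 0.2 × 710 = 48 + 118 + 236 + 142 = 544
Overall = 0.48 × 536 + 0.36 × 643 + 0.16 × 544 = 257.28 + 231.48 + 87.04 = 575.8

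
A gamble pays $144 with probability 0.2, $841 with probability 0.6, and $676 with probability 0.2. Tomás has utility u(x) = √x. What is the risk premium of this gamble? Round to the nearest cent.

$43.60

E[u] = 0.2·√144 + 0.6·√841 + 0.2·√676 = 0.2·12 + 0.6·29 + 0.2·26 = 25
CE = (25)² = 625
Risk premium = EV − CE = 668.6 − 625 = 43.6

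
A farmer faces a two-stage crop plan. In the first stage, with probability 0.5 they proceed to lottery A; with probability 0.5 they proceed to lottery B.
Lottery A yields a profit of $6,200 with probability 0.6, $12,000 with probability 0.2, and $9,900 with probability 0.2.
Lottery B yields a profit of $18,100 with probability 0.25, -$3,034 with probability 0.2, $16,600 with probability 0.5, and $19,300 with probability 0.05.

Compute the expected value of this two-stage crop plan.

$10,641.60

EV(A) = 0.6 × 6200 + 0.2 × 12000 + 0.2 × 9900 = 3720 + 2400 + 1980 = 8100
EV(B) = 0.25 × 18100 + 0.2 × (-3034) + 0.5 × 16600 + 0.05 × 19300 = 4525 − 606.8 + 8300 + 965 = 13183.2
Overall = 0.5 × 8100 + 0.5 × 13183.2 = 4050 + 6591.6 = 10641.6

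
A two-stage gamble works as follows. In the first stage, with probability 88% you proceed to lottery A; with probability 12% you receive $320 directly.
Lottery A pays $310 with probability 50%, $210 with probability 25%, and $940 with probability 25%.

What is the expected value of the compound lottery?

$427.80

EV(A) = 0.5 × 310 + 0.25 × 210 + 0.25 × 940 = 155 + 52.5 + 235 = 442.5
Branch B: 320 (certain)
Overall = 0.88 × 442.5 + 0.12 × 320 = 389.4 + 38.4 = 427.8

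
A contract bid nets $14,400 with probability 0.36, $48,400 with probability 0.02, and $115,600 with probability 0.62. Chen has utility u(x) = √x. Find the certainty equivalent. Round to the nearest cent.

$66,770.56

E[u] = 0.36·√14400 + 0.02·√48400 + 0.62·√115600 = 0.36·120 + 0.02·220 + 0.62·340 = 258.4
CE = (258.4)² = 66770.56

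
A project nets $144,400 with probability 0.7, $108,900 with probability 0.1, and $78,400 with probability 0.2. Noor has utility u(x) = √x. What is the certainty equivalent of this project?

$126,025

E[u] = 0.7·√144400 + 0.1·√108900 + 0.2·√78400 = 0.7·380 + 0.1·330 + 0.2·280 = 355
CE = (355)² = 126025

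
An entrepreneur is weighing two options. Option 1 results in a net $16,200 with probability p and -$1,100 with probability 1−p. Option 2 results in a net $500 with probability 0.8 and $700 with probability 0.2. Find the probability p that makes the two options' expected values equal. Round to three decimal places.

EV(Option 2) = 0.8 × 500 + 0.2 × 700 = 400 + 140 = 540
p·16200 + (1−p)·(-1100) = 540
17300p − 1100 = 540
p = (540 + 1100) / 17300

p = 0.095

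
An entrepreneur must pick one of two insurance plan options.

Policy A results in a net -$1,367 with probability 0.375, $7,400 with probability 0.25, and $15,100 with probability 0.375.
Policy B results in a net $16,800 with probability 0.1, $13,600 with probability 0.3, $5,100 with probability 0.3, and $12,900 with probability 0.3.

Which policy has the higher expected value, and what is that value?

Policy B ($11,160)

Policy A = 0.375 × (-1367) + 0.25 × 7400 + 0.375 × 15100 = -512.625 + 1850 + 5662.5 = 6999.875
Policy B = 0.1 × 16800 + 0.3 × 13600 + 0.3 × 5100 + 0.3 × 12900 = 1680 + 4080 + 1530 + 3870 = 11160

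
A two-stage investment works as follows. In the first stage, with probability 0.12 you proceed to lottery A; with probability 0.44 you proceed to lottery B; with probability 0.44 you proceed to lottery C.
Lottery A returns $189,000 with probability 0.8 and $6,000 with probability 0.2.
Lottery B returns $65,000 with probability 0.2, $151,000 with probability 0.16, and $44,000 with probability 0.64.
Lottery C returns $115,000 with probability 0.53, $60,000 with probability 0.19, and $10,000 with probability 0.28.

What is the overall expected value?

EV(A) = 0.8 × 189000 + 0.2 × 6000 = 151200 + 1200 = 152400
EV(B) = 0.2 × 65000 + 0.16 × 151000 + 0.64 × 44000 = 13000 + 24160 + 28160 = 65320
EV(C) = 0.53 × 115000 + 0.19 × 60000 + 0.28 × 10000 = 60950 + 11400 + 2800 = 75150
Overall = 0.12 × 152400 + 0.44 × 65320 + 0.44 × 75150 = 18288 + 28740.8 + 33066 = 80094.8

$80,094.80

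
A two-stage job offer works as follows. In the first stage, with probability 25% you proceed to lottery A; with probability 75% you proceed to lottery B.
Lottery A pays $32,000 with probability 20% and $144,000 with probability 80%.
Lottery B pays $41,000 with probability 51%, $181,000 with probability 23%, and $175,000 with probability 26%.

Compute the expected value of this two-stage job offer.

$111,430

EV(A) = 0.2 × 32000 + 0.8 × 144000 = 6400 + 115200 = 121600
EV(B) = 0.51 × 41000 + 0.23 × 181000 + 0.26 × 175000 = 20910 + 41630 + 45500 = 108040
Overall = 0.25 × 121600 + 0.75 × 108040 = 30400 + 81030 = 111430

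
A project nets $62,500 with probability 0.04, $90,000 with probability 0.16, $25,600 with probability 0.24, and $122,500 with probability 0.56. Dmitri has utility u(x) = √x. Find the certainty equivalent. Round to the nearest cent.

E[u] = 0.04·√62500 + 0.16·√90000 + 0.24·√25600 + 0.56·√122500 = 0.04·250 + 0.16·300 + 0.24·160 + 0.56·350 = 292.4
CE = (292.4)² = 85497.76

$85,497.76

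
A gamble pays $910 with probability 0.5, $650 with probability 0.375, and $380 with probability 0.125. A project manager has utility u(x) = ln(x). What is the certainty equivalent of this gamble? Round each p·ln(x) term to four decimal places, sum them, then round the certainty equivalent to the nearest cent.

E[u] = 0.5·ln(910) + 0.375·ln(650) + 0.125·ln(380) = 3.4067 + 2.4289 + 0.7425 = 6.5781
CE = e^6.5781 ≈ 719.17

$719.17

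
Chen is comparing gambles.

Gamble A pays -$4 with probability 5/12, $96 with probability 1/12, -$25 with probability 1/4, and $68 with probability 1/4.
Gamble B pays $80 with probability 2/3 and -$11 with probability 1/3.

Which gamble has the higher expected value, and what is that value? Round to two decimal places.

Gamble B ($49.67)

Gamble A = 5/12 × (-4) + 1/12 × 96 + 1/4 × (-25) + 1/4 × 68 = -1.6667 + 8 − 6.25 + 17 = 17.0833
Gamble B = 2/3 × 80 + 1/3 × (-11) = 53.3333 − 3.6667 = 49.6667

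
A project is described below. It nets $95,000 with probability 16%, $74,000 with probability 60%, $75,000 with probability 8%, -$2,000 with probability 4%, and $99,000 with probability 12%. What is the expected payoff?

$77,400

EV = 0.16 × 95000 + 0.6 × 74000 + 0.08 × 75000 + 0.04 × (-2000) + 0.12 × 99000 = 15200 + 44400 + 6000 − 80 + 11880 = 77400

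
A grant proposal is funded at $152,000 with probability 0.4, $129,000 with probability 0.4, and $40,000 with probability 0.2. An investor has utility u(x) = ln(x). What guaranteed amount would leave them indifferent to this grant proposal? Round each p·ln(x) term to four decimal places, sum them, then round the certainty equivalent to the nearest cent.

E[u] = 0.4·ln(152000) + 0.4·ln(129000) + 0.2·ln(40000) = 4.7727 + 4.7070 + 2.1193 = 11.5990
CE = e^11.5990 ≈ 108988.76

$108,988.76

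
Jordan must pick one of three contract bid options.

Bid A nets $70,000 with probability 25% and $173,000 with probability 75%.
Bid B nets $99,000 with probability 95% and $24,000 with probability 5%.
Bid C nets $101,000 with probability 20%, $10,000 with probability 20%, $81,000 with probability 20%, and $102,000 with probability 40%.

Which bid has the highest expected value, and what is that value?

Bid A ($147,250)

Bid A = 0.25 × 70000 + 0.75 × 173000 = 17500 + 129750 = 147250
Bid B = 0.95 × 99000 + 0.05 × 24000 = 94050 + 1200 = 95250
Bid C = 0.2 × 101000 + 0.2 × 10000 + 0.2 × 81000 + 0.4 × 102000 = 20200 + 2000 + 16200 + 40800 = 79200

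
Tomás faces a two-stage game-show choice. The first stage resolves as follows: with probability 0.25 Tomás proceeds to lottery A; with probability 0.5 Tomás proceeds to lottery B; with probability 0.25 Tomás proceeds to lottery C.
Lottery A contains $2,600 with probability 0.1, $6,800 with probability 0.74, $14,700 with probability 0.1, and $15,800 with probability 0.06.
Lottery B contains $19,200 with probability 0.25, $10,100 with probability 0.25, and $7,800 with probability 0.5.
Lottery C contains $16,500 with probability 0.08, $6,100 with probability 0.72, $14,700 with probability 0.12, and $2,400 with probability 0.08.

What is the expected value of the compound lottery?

EV(A) = 0.1 × 2600 + 0.74 × 6800 + 0.1 × 14700 + 0.06 × 15800 = 260 + 5032 + 1470 + 948 = 7710
EV(B) = 0.25 × 19200 + 0.25 × 10100 + 0.5 × 7800 = 4800 + 2525 + 3900 = 11225
EV(C) = 0.08 × 16500 + 0.72 × 6100 + 0.12 × 14700 + 0.08 × 2400 = 1320 + 4392 + 1764 + 192 = 7668
Overall = 0.25 × 7710 + 0.5 × 11225 + 0.25 × 7668 = 1927.5 + 5612.5 + 1917 = 9457

$9,457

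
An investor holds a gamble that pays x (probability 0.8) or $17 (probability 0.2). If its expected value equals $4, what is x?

x = $0.75

0.8·x + 0.2·17 = 4
0.8·x = 4 − 3.4 = 0.6
x = 0.6 / 0.8 = 0.75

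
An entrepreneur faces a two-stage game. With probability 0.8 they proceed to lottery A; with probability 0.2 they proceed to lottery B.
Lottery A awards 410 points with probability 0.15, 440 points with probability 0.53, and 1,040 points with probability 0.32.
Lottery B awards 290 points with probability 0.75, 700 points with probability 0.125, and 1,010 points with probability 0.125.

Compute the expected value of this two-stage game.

EV(A) = 0.15 × 410 + 0.53 × 440 + 0.32 × 1040 = 61.5 + 233.2 + 332.8 = 627.5
EV(B) = 0.75 × 290 + 0.125 × 700 + 0.125 × 1010 = 217.5 + 87.5 + 126.25 = 431.25
Overall = 0.8 × 627.5 + 0.2 × 431.25 = 502 + 86.25 = 588.25

588.25 points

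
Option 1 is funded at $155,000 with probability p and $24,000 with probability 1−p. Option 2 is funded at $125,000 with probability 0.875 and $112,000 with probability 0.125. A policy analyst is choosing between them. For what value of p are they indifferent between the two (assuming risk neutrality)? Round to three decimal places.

p = 0.759

EV(Option 2) = 0.875 × 125000 + 0.125 × 112000 = 109375 + 14000 = 123375
p·155000 + (1−p)·24000 = 123375
131000p + 24000 = 123375
p = (123375 − 24000) / 131000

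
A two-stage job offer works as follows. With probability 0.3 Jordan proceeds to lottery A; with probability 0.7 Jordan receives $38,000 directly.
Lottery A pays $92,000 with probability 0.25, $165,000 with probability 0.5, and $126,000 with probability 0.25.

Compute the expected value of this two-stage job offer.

$67,700

EV(A) = 0.25 × 92000 + 0.5 × 165000 + 0.25 × 126000 = 23000 + 82500 + 31500 = 137000
Branch B: 38000 (certain)
Overall = 0.3 × 137000 + 0.7 × 38000 = 41100 + 26600 = 67700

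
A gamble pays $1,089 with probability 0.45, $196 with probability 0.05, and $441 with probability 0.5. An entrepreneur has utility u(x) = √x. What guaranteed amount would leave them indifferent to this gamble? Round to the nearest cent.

E[u] = 0.45·√1089 + 0.05·√196 + 0.5·√441 = 0.45·33 + 0.05·14 + 0.5·21 = 26.05
CE = (26.05)² = 678.6025

$678.60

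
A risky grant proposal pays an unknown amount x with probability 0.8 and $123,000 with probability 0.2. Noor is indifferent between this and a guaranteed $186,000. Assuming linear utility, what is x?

0.8·x + 0.2·123000 = 186000
0.8·x = 186000 − 24600 = 161400
x = 161400 / 0.8 = 201750

x = $201,750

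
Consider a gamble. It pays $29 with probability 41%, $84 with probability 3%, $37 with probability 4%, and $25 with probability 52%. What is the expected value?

$28.89

EV = 0.41 × 29 + 0.03 × 84 + 0.04 × 37 + 0.52 × 25 = 11.89 + 2.52 + 1.48 + 13 = 28.89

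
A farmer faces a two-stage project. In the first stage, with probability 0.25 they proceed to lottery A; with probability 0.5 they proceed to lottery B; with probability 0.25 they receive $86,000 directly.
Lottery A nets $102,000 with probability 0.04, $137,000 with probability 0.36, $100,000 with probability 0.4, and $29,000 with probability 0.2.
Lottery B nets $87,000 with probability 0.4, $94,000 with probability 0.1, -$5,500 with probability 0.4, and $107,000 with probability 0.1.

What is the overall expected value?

$72,650

EV(A) = 0.04 × 102000 + 0.36 × 137000 + 0.4 × 100000 + 0.2 × 29000 = 4080 + 49320 + 40000 + 5800 = 99200
EV(B) = 0.4 × 87000 + 0.1 × 94000 + 0.4 × (-5500) + 0.1 × 107000 = 34800 + 9400 − 2200 + 10700 = 52700
Branch C: 86000 (certain)
Overall = 0.25 × 99200 + 0.5 × 52700 + 0.25 × 86000 = 24800 + 26350 + 21500 = 72650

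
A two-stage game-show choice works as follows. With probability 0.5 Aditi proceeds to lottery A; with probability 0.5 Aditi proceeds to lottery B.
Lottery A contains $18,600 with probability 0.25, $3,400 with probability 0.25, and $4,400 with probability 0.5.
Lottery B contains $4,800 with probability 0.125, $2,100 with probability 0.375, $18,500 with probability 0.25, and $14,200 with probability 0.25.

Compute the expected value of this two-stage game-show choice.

EV(A) = 0.25 × 18600 + 0.25 × 3400 + 0.5 × 4400 = 4650 + 850 + 2200 = 7700
EV(B) = 0.125 × 4800 + 0.375 × 2100 + 0.25 × 18500 + 0.25 × 14200 = 600 + 787.5 + 4625 + 3550 = 9562.5
Overall = 0.5 × 7700 + 0.5 × 9562.5 = 3850 + 4781.25 = 8631.25

$8,631.25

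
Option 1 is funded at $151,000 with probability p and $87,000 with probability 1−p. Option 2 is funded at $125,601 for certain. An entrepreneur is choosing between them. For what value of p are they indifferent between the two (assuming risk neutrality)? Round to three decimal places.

p·151000 + (1−p)·87000 = 125601
64000p + 87000 = 125601
p = (125601 − 87000) / 64000

p = 0.603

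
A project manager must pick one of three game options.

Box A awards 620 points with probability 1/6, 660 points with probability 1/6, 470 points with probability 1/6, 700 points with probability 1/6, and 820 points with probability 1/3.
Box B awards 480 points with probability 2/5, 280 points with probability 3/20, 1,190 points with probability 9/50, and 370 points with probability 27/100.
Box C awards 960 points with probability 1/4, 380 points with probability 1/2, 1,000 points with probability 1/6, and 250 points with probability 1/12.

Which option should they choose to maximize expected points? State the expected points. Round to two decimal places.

Box A (681.67 points)

Box A = 1/6 × 620 + 1/6 × 660 + 1/6 × 470 + 1/6 × 700 + 1/3 × 820 = 103.3333 + 110 + 78.3333 + 116.6667 + 273.3333 = 681.6667
Box B = 2/5 × 480 + 3/20 × 280 + 9/50 × 1190 + 27/100 × 370 = 192 + 42 + 214.2 + 99.9 = 548.1
Box C = 1/4 × 960 + 1/2 × 380 + 1/6 × 1000 + 1/12 × 250 = 240 + 190 + 166.6667 + 20.8333 = 617.5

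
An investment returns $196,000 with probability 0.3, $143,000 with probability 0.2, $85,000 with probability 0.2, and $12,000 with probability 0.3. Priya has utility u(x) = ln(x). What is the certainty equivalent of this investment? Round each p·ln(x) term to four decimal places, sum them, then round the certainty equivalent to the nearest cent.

$67,359.55

E[u] = 0.3·ln(196000) + 0.2·ln(143000) + 0.2·ln(85000) + 0.3·ln(12000) = 3.6558 + 2.3741 + 2.2701 + 2.8178 = 11.1178
CE = e^11.1178 ≈ 67359.55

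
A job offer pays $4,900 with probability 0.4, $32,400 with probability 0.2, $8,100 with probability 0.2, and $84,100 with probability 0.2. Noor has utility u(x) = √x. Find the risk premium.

$7,280

E[u] = 0.4·√4900 + 0.2·√32400 + 0.2·√8100 + 0.2·√84100 = 0.4·70 + 0.2·180 + 0.2·90 + 0.2·290 = 140
CE = (140)² = 19600
Risk premium = EV − CE = 26880 − 19600 = 7280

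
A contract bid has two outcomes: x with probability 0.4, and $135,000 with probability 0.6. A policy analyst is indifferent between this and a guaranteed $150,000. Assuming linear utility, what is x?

0.4·x + 0.6·135000 = 150000
0.4·x = 150000 − 81000 = 69000
x = 69000 / 0.4 = 172500

x = $172,500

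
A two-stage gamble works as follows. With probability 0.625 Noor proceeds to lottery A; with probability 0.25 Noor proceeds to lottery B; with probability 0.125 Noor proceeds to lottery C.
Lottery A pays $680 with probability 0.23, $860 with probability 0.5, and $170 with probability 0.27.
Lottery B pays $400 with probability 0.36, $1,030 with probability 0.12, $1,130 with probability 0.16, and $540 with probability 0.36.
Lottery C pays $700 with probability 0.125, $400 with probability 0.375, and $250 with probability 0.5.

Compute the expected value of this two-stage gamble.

$601.20

EV(A) = 0.23 × 680 + 0.5 × 860 + 0.27 × 170 = 156.4 + 430 + 45.9 = 632.3
EV(B) = 0.36 × 400 + 0.12 × 1030 + 0.16 × 1130 + 0.36 × 540 = 144 + 123.6 + 180.8 + 194.4 = 642.8
EV(C) = 0.125 × 700 + 0.375 × 400 + 0.5 × 250 = 87.5 + 150 + 125 = 362.5
Overall = 0.625 × 632.3 + 0.25 × 642.8 + 0.125 × 362.5 = 395.1875 + 160.7 + 45.3125 = 601.2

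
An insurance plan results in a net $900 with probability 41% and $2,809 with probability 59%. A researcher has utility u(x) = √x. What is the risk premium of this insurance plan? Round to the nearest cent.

E[u] = 0.41·√900 + 0.59·√2809 = 0.41·30 + 0.59·53 = 43.57
CE = (43.57)² = 1898.3449
Risk premium = EV − CE = 2026.31 − 1898.3449 = 127.9651

$127.97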